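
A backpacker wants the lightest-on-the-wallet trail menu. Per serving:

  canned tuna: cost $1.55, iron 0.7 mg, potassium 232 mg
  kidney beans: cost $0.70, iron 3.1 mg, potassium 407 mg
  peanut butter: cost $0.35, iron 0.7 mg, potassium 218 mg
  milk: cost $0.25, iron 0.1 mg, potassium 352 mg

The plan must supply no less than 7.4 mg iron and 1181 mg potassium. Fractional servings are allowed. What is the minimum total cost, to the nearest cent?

$1.81

Minimising a linear cost over {iron ≥ 7.4, potassium ≥ 1181, servings ≥ 0} — the optimum is at a vertex, using one or two foods.
canned tuna only: max(7.4/0.7, 1181/232) = 10.57 servings → $16.39.
kidney beans only: max(7.4/3.1, 1181/407) = 2.902 servings → $2.03.
peanut butter only: max(7.4/0.7, 1181/218) = 10.57 servings → $3.70.
milk only: max(7.4/0.1, 1181/352) = 74 servings → $18.50.
canned tuna + kidney beans with both tight: 1.495 servings and 2.05 servings → $3.75.
canned tuna + peanut butter: intersection lies outside the first quadrant.
canned tuna + milk with both targets exact would need a negative amount; discard.
kidney beans + peanut butter with both tight: 2.012 servings and 1.661 servings → $1.99.
kidney beans + milk with both tight: 2.367 servings and 0.6181 servings → $1.81.
peanut butter + milk: the both-tight solution has a negative serving — not a feasible corner.
Cheapest feasible corner: $1.81.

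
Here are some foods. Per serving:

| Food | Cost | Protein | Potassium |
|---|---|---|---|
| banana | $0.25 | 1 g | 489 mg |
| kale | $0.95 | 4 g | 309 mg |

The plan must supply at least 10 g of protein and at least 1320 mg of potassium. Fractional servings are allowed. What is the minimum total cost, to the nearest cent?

An LP optimum is at a vertex; with two nutrient constraints at most two foods are used. Check each candidate.
banana only: max(10/1, 1320/489) = 10 servings → $2.50.
kale only: max(10/4, 1320/309) = 4.272 servings → $4.06.
banana + kale with both tight: 1.33 servings and 2.168 servings → $2.39.
Cheapest feasible corner: $2.39.

$2.39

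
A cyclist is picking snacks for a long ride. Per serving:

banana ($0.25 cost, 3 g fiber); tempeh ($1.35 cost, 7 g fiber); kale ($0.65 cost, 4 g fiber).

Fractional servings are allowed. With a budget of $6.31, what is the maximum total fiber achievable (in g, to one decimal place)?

75.7 g

Fiber per dollar: banana 12, kale 6.154, tempeh 5.185.
With no serving limits, spend the whole cost allowance on banana: $6.31 / $0.25 × 3 g = 75.7 g.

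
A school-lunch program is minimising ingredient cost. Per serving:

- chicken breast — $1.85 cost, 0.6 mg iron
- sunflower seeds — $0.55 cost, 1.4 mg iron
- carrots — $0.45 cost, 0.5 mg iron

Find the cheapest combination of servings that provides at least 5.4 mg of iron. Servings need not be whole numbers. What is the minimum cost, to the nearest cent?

$2.12

Cost per mg of iron: sunflower seeds $0.3929, carrots $0.9000, chicken breast $3.0833.
With no serving limits, use only sunflower seeds: 5.4 mg / 1.4 mg = 3.857 servings × $0.55 = $2.12.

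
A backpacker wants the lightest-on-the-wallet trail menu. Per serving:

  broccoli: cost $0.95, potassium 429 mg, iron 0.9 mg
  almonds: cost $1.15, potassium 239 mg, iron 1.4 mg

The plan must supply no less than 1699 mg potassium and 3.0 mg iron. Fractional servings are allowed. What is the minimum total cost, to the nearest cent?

Two binding constraints pin down two serving amounts, so the optimal mix uses at most two foods. The candidates are each food alone (scaled to the tighter of potassium/iron) and each pair with both constraints tight.
broccoli only: max(1699/429, 3.0/0.9) = 3.96 servings → $3.76.
almonds only: max(1699/239, 3.0/1.4) = 7.109 servings → $8.18.
broccoli + almonds: intersection lies outside the first quadrant.
Cheapest feasible corner: $3.76.

$3.76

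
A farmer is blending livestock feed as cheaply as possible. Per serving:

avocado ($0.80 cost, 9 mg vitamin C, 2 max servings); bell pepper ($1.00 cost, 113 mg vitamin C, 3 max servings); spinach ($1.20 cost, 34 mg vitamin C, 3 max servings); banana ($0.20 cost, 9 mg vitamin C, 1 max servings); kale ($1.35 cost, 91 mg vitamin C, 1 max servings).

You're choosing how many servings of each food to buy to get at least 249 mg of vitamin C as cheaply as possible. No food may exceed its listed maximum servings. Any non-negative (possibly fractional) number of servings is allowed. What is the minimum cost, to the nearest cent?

$2.20

Cost per mg of vitamin C: bell pepper $0.0088, kale $0.0148, banana $0.0222, spinach $0.0353, avocado $0.0889.
Take 2.204 servings of bell pepper: +249.0 mg vitamin C for $2.20 (total $2.20, still need 0.0 mg).
Greedy by cheapest-per-mg is optimal for a single linear constraint, so the minimum cost is $2.20.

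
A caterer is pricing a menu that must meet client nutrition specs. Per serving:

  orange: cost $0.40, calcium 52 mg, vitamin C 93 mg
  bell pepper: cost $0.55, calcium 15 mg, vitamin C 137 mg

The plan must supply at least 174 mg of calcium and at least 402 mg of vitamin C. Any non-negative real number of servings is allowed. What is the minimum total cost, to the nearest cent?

This is a tiny linear program; its minimum lies at a vertex of the feasible set. List the vertices and price them.
orange only: max(174/52, 402/93) = 4.323 servings → $1.73.
bell pepper only: max(174/15, 402/137) = 11.6 servings → $6.38.
orange + bell pepper with both tight: 3.108 servings and 0.8242 servings → $1.70.
So the least-cost plan costs $1.70.

$1.70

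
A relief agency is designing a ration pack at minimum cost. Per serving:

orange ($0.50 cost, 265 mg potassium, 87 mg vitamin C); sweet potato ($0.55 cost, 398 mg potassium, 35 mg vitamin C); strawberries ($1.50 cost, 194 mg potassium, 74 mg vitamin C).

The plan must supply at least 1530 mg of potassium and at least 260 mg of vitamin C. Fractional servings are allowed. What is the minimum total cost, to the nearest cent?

$2.38

At the optimum either one food covers both requirements or two foods hit both targets exactly; no other combination can be cheaper.
orange only: max(1530/265, 260/87) = 5.774 servings → $2.89.
sweet potato only: max(1530/398, 260/35) = 7.429 servings → $4.09.
strawberries only: max(1530/194, 260/74) = 7.887 servings → $11.83.
orange + sweet potato with both tight: 1.97 servings and 2.533 servings → $2.38.
orange + strawberries: intersection lies outside the first quadrant.
sweet potato + strawberries with both tight: 2.77 servings and 2.203 servings → $4.83.
So the least-cost plan costs $2.38.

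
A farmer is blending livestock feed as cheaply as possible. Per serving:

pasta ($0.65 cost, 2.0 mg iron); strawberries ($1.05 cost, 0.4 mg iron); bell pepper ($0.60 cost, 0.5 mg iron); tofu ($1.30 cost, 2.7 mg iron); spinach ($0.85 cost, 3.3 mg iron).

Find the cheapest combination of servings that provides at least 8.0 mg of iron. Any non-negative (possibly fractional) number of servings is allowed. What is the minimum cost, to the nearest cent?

$2.06

Cost per mg of iron: spinach $0.2576, pasta $0.3250, tofu $0.4815, bell pepper $1.2000, strawberries $2.6250.
With no serving limits, use only spinach: 8.0 mg / 3.3 mg = 2.424 servings × $0.85 = $2.06.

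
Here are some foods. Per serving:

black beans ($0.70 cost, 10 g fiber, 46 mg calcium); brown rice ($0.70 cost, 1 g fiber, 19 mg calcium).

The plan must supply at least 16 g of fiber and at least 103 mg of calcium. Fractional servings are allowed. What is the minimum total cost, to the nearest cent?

This is a tiny linear program; its minimum lies at a vertex of the feasible set. List the vertices and price them.
black beans only: max(16/10, 103/46) = 2.239 servings → $1.57.
brown rice only: max(16/1, 103/19) = 16 servings → $11.20.
black beans + brown rice with both tight: 1.396 servings and 2.042 servings → $2.41.
The minimum over all feasible corners is $1.57.

$1.57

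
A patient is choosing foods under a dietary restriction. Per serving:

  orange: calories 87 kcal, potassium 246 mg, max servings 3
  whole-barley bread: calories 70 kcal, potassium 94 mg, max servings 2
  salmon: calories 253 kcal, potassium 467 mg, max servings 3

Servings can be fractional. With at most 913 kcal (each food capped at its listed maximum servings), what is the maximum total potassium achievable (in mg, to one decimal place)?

Potassium per kcal: orange 2.828, salmon 1.846, whole-barley bread 1.343.
Take 3 servings of orange: uses 261 kcal, +738.0 mg potassium (running total 738.0 mg).
Take 2.577 servings of salmon: uses 652 kcal, +1203.5 mg potassium (running total 1941.5 mg).
Filling greedily by potassium-per-kcal is optimal for one linear limit, giving 1941.5 mg.

1941.5 mg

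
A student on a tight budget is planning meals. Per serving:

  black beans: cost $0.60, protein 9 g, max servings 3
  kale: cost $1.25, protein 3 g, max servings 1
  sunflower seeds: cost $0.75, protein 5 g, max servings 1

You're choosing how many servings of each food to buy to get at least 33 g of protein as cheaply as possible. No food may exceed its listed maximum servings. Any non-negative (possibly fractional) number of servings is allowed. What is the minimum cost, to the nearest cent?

$2.97

Cost per g of protein: black beans $0.0667, sunflower seeds $0.1500, kale $0.4167.
Take 3 servings of black beans: +27.0 g protein for $1.80 (total $1.80, still need 6.0 g).
Take 1 serving of sunflower seeds: +5.0 g protein for $0.75 (total $2.55, still need 1.0 g).
Take 0.3333 servings of kale: +1.0 g protein for $0.42 (total $2.97, still need 0.0 g).
Filling from the cheapest source first is optimal under one linear minimum: $2.97.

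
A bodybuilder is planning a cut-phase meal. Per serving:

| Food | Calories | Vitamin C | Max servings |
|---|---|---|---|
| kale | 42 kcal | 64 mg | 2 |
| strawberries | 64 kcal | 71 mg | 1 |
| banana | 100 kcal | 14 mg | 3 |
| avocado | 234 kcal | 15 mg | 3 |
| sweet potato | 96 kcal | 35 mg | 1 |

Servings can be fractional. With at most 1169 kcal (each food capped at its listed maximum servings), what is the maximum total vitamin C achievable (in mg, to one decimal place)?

Vitamin C per kcal: kale 1.524, strawberries 1.109, sweet potato 0.3646, banana 0.14, avocado 0.0641.
Take 2 servings of kale: uses 84 kcal, +128.0 mg vitamin C (running total 128.0 mg).
Take 1 serving of strawberries: uses 64 kcal, +71.0 mg vitamin C (running total 199.0 mg).
Take 1 serving of sweet potato: uses 96 kcal, +35.0 mg vitamin C (running total 234.0 mg).
Take 3 servings of banana: uses 300 kcal, +42.0 mg vitamin C (running total 276.0 mg).
Take 2.671 servings of avocado: uses 625 kcal, +40.1 mg vitamin C (running total 316.1 mg).
Filling greedily by vitamin C-per-kcal is optimal for one linear limit, giving 316.1 mg.

316.1 mg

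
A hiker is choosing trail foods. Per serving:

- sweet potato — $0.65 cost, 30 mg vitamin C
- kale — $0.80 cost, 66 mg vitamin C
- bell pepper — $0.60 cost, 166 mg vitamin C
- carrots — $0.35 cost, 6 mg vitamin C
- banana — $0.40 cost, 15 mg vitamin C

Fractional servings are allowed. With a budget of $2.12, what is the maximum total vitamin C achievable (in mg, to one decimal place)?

Vitamin C per dollar: bell pepper 276.7, kale 82.5, sweet potato 46.15, banana 37.5, carrots 17.14.
With no serving limits, spend the whole cost allowance on bell pepper: $2.12 / $0.60 × 166 mg = 586.5 mg.

586.5 mg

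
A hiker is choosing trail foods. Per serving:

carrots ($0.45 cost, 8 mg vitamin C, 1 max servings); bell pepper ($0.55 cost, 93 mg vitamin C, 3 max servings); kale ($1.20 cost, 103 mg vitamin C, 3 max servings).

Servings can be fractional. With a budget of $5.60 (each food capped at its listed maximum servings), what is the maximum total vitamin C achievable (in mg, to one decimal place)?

594.2 mg

Vitamin C per dollar: bell pepper 169.1, kale 85.83, carrots 17.78.
Take 3 servings of bell pepper: spends $1.65, +279.0 mg vitamin C (running total 279.0 mg).
Take 3 servings of kale: spends $3.60, +309.0 mg vitamin C (running total 588.0 mg).
Take 0.7778 servings of carrots: spends $0.35, +6.2 mg vitamin C (running total 594.2 mg).
Greedy by best ratio exhausts the cost allowance optimally: 594.2 mg.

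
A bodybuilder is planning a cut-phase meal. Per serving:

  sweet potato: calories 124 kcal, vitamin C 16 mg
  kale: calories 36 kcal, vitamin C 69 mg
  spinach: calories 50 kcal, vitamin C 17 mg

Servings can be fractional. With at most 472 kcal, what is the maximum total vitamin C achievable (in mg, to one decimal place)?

904.7 mg

Vitamin C per kcal: kale 1.917, spinach 0.34, sweet potato 0.129.
With no serving limits, spend the whole calories allowance on kale: 472 kcal / 36 kcal × 69 mg = 904.7 mg.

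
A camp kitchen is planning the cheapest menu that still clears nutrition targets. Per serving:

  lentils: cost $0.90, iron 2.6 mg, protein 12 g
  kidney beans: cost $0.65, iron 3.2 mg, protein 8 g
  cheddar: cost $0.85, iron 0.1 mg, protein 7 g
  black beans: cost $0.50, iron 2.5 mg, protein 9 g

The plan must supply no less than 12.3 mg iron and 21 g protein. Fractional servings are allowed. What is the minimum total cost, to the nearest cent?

For a min-cost LP with two ≥-constraints, a basic feasible solution has at most two positive variables.
lentils only: max(12.3/2.6, 21/12) = 4.731 servings → $4.26.
kidney beans only: max(12.3/3.2, 21/8) = 3.844 servings → $2.50.
cheddar only: max(12.3/0.1, 21/7) = 123 servings → $104.55.
black beans only: max(12.3/2.5, 21/9) = 4.92 servings → $2.46.
lentils + kidney beans: intersection lies outside the first quadrant.
lentils + cheddar: the both-tight solution has a negative serving — not a feasible corner.
lentils + black beans: intersection lies outside the first quadrant.
kidney beans + cheddar: the both-tight solution has a negative serving — not a feasible corner.
kidney beans + black beans: the both-tight solution has a negative serving — not a feasible corner.
cheddar + black beans with both targets exact would need a negative amount; discard.
So the least-cost plan costs $2.46.

$2.46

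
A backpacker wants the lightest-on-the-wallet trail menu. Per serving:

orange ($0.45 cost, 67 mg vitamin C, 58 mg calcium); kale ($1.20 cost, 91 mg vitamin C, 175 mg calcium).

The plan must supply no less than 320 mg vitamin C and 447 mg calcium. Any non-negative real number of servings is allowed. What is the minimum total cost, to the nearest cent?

The cheapest plan sits at a corner of the feasible region — with two constraints it uses at most two foods.
orange only: max(320/67, 447/58) = 7.707 servings → $3.47.
kale only: max(320/91, 447/175) = 3.516 servings → $4.22.
orange + kale with both tight: 2.377 servings and 1.767 servings → $3.19.
The minimum over all feasible corners is $3.19.

$3.19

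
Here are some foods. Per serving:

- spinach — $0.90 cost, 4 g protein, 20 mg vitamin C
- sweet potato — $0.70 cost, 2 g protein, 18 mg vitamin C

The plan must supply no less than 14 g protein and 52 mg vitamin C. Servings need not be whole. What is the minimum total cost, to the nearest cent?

spinach only: max(14/4, 52/20) = 3.5 servings → $3.15.
sweet potato only: max(14/2, 52/18) = 7 servings → $4.90.
spinach + sweet potato with both targets exact would need a negative amount; discard.
So the least-cost plan costs $3.15.

$3.15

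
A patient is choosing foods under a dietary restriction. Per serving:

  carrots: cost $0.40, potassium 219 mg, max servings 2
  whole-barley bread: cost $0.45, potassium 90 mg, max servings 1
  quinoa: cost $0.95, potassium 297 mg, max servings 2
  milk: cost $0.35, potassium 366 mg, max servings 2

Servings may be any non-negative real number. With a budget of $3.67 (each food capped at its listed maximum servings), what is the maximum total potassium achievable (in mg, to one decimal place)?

1818.0 mg

Potassium per dollar: milk 1046, carrots 547.5, quinoa 312.6, whole-barley bread 200.
Take 2 servings of milk: spends $0.70, +732.0 mg potassium (running total 732.0 mg).
Take 2 servings of carrots: spends $0.80, +438.0 mg potassium (running total 1170.0 mg).
Take 2 servings of quinoa: spends $1.90, +594.0 mg potassium (running total 1764.0 mg).
Take 0.6 servings of whole-barley bread: spends $0.27, +54.0 mg potassium (running total 1818.0 mg).
Filling greedily by potassium-per-dollar is optimal for one linear limit, giving 1818.0 mg.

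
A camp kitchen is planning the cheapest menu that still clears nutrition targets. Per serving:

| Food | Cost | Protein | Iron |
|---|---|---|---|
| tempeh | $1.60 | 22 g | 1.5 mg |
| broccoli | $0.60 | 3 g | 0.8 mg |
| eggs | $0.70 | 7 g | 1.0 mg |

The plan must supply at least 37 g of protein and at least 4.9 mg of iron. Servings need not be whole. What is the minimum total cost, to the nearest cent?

An LP optimum is at a vertex; with two nutrient constraints at most two foods are used. Check each candidate.
tempeh only: max(37/22, 4.9/1.5) = 3.267 servings → $5.23.
broccoli only: max(37/3, 4.9/0.8) = 12.33 servings → $7.40.
eggs only: max(37/7, 4.9/1.0) = 5.286 servings → $3.70.
tempeh + broccoli with both tight: 1.137 servings and 3.992 servings → $4.22.
tempeh + eggs with both tight: 0.2348 servings and 4.548 servings → $3.56.
broccoli + eggs: intersection lies outside the first quadrant.
So the least-cost plan costs $3.56.

$3.56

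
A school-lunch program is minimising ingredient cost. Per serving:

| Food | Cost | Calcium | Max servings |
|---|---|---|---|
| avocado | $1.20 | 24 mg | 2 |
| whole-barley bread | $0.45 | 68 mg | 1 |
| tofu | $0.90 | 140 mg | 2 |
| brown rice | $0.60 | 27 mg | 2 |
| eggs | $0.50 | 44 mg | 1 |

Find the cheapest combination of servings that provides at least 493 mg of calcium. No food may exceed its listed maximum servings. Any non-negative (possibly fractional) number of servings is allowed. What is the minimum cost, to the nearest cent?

Cost per mg of calcium: tofu $0.0064, whole-barley bread $0.0066, eggs $0.0114, brown rice $0.0222, avocado $0.0500.
Take 2 servings of tofu: +280.0 mg calcium for $1.80 (total $1.80, still need 213.0 mg).
Take 1 serving of whole-barley bread: +68.0 mg calcium for $0.45 (total $2.25, still need 145.0 mg).
Take 1 serving of eggs: +44.0 mg calcium for $0.50 (total $2.75, still need 101.0 mg).
Take 2 servings of brown rice: +54.0 mg calcium for $1.20 (total $3.95, still need 47.0 mg).
Take 1.958 servings of avocado: +47.0 mg calcium for $2.35 (total $6.30, still need 0.0 mg).
Filling from the cheapest source first is optimal under one linear minimum: $6.30.

$6.30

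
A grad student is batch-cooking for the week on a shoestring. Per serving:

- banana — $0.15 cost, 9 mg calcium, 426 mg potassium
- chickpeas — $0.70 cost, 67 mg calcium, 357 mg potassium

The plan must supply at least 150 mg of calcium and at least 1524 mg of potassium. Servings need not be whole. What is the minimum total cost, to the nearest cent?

A basic optimal solution has at most two foods positive. Try each food alone and each pair with both targets met exactly.
banana only: max(150/9, 1524/426) = 16.67 servings → $2.50.
chickpeas only: max(150/67, 1524/357) = 4.269 servings → $2.99.
banana + chickpeas with both tight: 1.917 servings and 1.981 servings → $1.67.
Cheapest feasible corner: $1.67.

$1.67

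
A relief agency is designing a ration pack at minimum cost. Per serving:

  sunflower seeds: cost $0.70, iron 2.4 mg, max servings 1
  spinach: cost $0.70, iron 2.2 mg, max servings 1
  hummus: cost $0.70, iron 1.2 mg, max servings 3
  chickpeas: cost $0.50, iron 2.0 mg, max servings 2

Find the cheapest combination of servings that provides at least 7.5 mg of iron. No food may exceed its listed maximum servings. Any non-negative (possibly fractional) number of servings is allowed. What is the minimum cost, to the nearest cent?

Cost per mg of iron: chickpeas $0.2500, sunflower seeds $0.2917, spinach $0.3182, hummus $0.5833.
Take 2 servings of chickpeas: +4.0 mg iron for $1.00 (total $1.00, still need 3.5 mg).
Take 1 serving of sunflower seeds: +2.4 mg iron for $0.70 (total $1.70, still need 1.1 mg).
Take 0.5 servings of spinach: +1.1 mg iron for $0.35 (total $2.05, still need 0.0 mg).
Greedy by cheapest-per-mg is optimal for a single linear constraint, so the minimum cost is $2.05.

$2.05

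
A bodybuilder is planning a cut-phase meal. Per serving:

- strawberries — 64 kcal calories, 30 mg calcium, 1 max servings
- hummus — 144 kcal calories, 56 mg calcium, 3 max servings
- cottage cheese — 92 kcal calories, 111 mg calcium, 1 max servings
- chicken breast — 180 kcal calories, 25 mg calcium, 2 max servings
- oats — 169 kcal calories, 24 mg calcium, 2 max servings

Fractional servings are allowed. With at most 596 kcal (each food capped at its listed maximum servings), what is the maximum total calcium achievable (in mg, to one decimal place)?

Calcium per kcal: cottage cheese 1.207, strawberries 0.4688, hummus 0.3889, oats 0.142, chicken breast 0.1389.
Take 1 serving of cottage cheese: uses 92 kcal, +111.0 mg calcium (running total 111.0 mg).
Take 1 serving of strawberries: uses 64 kcal, +30.0 mg calcium (running total 141.0 mg).
Take 3 servings of hummus: uses 432 kcal, +168.0 mg calcium (running total 309.0 mg).
Take 0.04734 servings of oats: uses 8 kcal, +1.1 mg calcium (running total 310.1 mg).
Filling greedily by calcium-per-kcal is optimal for one linear limit, giving 310.1 mg.

310.1 mg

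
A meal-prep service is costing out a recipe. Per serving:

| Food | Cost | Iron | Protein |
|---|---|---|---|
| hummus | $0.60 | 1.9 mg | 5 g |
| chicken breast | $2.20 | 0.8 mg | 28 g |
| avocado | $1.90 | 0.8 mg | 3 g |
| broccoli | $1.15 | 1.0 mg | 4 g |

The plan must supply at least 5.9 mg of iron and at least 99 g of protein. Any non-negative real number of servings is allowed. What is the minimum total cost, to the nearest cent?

$8.14

Minimising a linear cost over {iron ≥ 5.9, protein ≥ 99, servings ≥ 0} — the optimum is at a vertex, using one or two foods.
hummus only: max(5.9/1.9, 99/5) = 19.8 servings → $11.88.
chicken breast only: max(5.9/0.8, 99/28) = 7.375 servings → $16.23.
avocado only: max(5.9/0.8, 99/3) = 33 servings → $62.70.
broccoli only: max(5.9/1.0, 99/4) = 24.75 servings → $28.46.
hummus + chicken breast with both tight: 1.748 servings and 3.224 servings → $8.14.
hummus + avocado with both targets exact would need a negative amount; discard.
hummus + broccoli with both targets exact would need a negative amount; discard.
chicken breast + avocado with both tight: 3.075 servings and 4.3 servings → $14.94.
chicken breast + broccoli with both tight: 3.04 servings and 3.468 servings → $10.68.
avocado + broccoli: the both-tight solution has a negative serving — not a feasible corner.
Cheapest feasible corner: $8.14.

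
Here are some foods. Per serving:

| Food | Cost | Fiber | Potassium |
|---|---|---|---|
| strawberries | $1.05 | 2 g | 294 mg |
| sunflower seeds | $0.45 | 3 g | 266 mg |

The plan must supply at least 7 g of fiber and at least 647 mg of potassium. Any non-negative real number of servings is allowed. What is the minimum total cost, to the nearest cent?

An LP optimum is at a vertex; with two nutrient constraints at most two foods are used. Check each candidate.
strawberries only: max(7/2, 647/294) = 3.5 servings → $3.67.
sunflower seeds only: max(7/3, 647/266) = 2.432 servings → $1.09.
strawberries + sunflower seeds with both tight: 0.2257 servings and 2.183 servings → $1.22.
Cheapest feasible corner: $1.09.

$1.09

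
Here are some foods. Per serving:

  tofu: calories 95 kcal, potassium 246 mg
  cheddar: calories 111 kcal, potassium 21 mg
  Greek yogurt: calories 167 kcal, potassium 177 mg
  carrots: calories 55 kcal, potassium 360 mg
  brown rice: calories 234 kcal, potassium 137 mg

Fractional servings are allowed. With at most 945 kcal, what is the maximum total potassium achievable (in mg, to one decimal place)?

Potassium per kcal: carrots 6.545, tofu 2.589, Greek yogurt 1.06, brown rice 0.5855, cheddar 0.1892.
With no serving limits, spend the whole calories allowance on carrots: 945 kcal / 55 kcal × 360 mg = 6185.5 mg.

6185.5 mg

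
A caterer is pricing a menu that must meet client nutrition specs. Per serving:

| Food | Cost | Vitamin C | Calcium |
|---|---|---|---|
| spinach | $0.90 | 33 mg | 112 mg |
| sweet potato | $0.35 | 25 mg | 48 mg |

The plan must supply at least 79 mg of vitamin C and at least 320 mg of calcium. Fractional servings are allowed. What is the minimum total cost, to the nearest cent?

$2.33

Compare the cost at each extreme point of the feasible region.
spinach only: max(79/33, 320/112) = 2.857 servings → $2.57.
sweet potato only: max(79/25, 320/48) = 6.667 servings → $2.33.
spinach + sweet potato with both targets exact would need a negative amount; discard.
So the least-cost plan costs $2.33.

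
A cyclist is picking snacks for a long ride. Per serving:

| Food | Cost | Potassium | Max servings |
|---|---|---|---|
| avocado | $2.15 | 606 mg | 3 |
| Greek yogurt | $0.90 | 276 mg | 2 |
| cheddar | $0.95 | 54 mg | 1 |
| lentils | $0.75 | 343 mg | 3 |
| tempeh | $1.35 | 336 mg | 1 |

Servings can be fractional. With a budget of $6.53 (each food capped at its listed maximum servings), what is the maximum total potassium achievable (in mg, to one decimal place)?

2280.0 mg

Potassium per dollar: lentils 457.3, Greek yogurt 306.7, avocado 281.9, tempeh 248.9, cheddar 56.84.
Take 3 servings of lentils: spends $2.25, +1029.0 mg potassium (running total 1029.0 mg).
Take 2 servings of Greek yogurt: spends $1.80, +552.0 mg potassium (running total 1581.0 mg).
Take 1.153 servings of avocado: spends $2.48, +699.0 mg potassium (running total 2280.0 mg).
Greedy by best ratio exhausts the cost allowance optimally: 2280.0 mg.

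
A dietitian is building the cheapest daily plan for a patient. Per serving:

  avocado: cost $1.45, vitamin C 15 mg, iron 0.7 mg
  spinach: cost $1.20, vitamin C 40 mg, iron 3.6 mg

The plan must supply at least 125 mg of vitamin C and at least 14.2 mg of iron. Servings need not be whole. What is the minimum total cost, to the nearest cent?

$4.73

Check every corner: each single food scaled to meet both minima, and each pair solved so both constraints bind.
avocado only: max(125/15, 14.2/0.7) = 20.29 servings → $29.41.
spinach only: max(125/40, 14.2/3.6) = 3.944 servings → $4.73.
avocado + spinach: the both-tight solution has a negative serving — not a feasible corner.
The minimum over all feasible corners is $4.73.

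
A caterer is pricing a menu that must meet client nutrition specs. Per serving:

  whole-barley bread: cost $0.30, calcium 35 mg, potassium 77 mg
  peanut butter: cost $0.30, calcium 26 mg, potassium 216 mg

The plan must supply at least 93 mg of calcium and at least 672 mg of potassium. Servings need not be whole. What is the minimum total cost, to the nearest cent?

Two binding constraints pin down two serving amounts, so the optimal mix uses at most two foods. The candidates are each food alone (scaled to the tighter of calcium/potassium) and each pair with both constraints tight.
whole-barley bread only: max(93/35, 672/77) = 8.727 servings → $2.62.
peanut butter only: max(93/26, 672/216) = 3.577 servings → $1.07.
whole-barley bread + peanut butter with both tight: 0.4707 servings and 2.943 servings → $1.02.
The minimum over all feasible corners is $1.02.

$1.02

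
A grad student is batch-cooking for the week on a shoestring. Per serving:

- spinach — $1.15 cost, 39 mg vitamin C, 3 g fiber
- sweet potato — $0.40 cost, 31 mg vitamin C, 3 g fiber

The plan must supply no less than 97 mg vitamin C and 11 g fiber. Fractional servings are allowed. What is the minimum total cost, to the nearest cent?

$1.47

spinach only: max(97/39, 11/3) = 3.667 servings → $4.22.
sweet potato only: max(97/31, 11/3) = 3.667 servings → $1.47.
spinach + sweet potato: intersection lies outside the first quadrant.
Cheapest feasible corner: $1.47.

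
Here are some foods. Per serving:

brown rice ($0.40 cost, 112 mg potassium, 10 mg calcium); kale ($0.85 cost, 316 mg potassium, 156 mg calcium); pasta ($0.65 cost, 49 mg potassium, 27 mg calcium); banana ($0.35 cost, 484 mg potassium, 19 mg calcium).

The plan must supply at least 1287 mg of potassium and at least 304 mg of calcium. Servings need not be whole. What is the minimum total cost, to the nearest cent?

$2.03

The cheapest plan sits at a corner of the feasible region — with two constraints it uses at most two foods.
brown rice only: max(1287/112, 304/10) = 30.4 servings → $12.16.
kale only: max(1287/316, 304/156) = 4.073 servings → $3.46.
pasta only: max(1287/49, 304/27) = 26.27 servings → $17.07.
banana only: max(1287/484, 304/19) = 16 servings → $5.60.
brown rice + kale with both tight: 7.316 servings and 1.48 servings → $4.18.
brown rice + pasta with both tight: 7.835 servings and 8.358 servings → $8.57.
brown rice + banana: intersection lies outside the first quadrant.
kale + pasta: the both-tight solution has a negative serving — not a feasible corner.
kale + banana with both tight: 1.765 servings and 1.507 servings → $2.03.
pasta + banana with both tight: 10.11 servings and 1.636 servings → $7.14.
So the least-cost plan costs $2.03.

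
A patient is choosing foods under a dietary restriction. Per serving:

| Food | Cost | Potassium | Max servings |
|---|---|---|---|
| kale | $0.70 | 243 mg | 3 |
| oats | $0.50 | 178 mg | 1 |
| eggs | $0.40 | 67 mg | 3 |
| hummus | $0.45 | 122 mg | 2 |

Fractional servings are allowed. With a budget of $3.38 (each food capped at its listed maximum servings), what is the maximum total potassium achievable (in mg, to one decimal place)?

1118.5 mg

Potassium per dollar: oats 356, kale 347.1, hummus 271.1, eggs 167.5.
Take 1 serving of oats: spends $0.50, +178.0 mg potassium (running total 178.0 mg).
Take 3 servings of kale: spends $2.10, +729.0 mg potassium (running total 907.0 mg).
Take 1.733 servings of hummus: spends $0.78, +211.5 mg potassium (running total 1118.5 mg).
Greedy by best ratio exhausts the cost allowance optimally: 1118.5 mg.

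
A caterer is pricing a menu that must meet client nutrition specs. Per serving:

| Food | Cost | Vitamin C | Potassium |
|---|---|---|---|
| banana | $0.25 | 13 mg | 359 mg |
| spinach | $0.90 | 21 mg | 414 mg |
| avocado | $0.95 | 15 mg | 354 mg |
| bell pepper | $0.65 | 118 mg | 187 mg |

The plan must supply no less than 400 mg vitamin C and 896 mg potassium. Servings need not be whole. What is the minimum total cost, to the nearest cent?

With two linear requirements the optimum uses one or two foods; enumerate the corners.
banana only: max(400/13, 896/359) = 30.77 servings → $7.69.
spinach only: max(400/21, 896/414) = 19.05 servings → $17.14.
avocado only: max(400/15, 896/354) = 26.67 servings → $25.33.
bell pepper only: max(400/118, 896/187) = 4.791 servings → $3.11.
banana + spinach: the both-tight solution has a negative serving — not a feasible corner.
banana + avocado with both targets exact would need a negative amount; discard.
banana + bell pepper with both tight: 0.7745 servings and 3.305 servings → $2.34.
spinach + avocado with both targets exact would need a negative amount; discard.
spinach + bell pepper with both tight: 0.6884 servings and 3.267 servings → $2.74.
avocado + bell pepper with both tight: 0.7937 servings and 3.289 servings → $2.89.
Cheapest feasible corner: $2.34.

$2.34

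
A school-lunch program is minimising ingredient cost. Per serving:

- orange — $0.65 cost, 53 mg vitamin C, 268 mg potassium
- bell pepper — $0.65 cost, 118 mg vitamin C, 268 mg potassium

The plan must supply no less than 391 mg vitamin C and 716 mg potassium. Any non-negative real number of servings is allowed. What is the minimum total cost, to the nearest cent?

Two binding constraints pin down two serving amounts, so the optimal mix uses at most two foods. The candidates are each food alone (scaled to the tighter of vitamin C/potassium) and each pair with both constraints tight.
orange only: max(391/53, 716/268) = 7.377 servings → $4.80.
bell pepper only: max(391/118, 716/268) = 3.314 servings → $2.15.
orange + bell pepper with both targets exact would need a negative amount; discard.
So the least-cost plan costs $2.15.

$2.15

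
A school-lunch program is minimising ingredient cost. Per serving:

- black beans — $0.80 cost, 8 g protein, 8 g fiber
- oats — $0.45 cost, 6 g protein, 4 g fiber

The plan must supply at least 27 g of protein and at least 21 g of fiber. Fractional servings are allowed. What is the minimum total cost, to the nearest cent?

$2.25

For a min-cost LP with two ≥-constraints, a basic feasible solution has at most two positive variables.
black beans only: max(27/8, 21/8) = 3.375 servings → $2.70.
oats only: max(27/6, 21/4) = 5.25 servings → $2.36.
black beans + oats with both tight: 1.125 servings and 3 servings → $2.25.
Cheapest feasible corner: $2.25.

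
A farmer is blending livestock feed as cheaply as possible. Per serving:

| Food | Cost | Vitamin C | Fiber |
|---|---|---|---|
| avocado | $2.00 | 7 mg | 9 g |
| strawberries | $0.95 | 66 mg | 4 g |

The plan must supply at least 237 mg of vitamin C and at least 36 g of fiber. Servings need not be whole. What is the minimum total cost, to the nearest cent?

$8.20

Two binding constraints pin down two serving amounts, so the optimal mix uses at most two foods. The candidates are each food alone (scaled to the tighter of vitamin C/fiber) and each pair with both constraints tight.
avocado only: max(237/7, 36/9) = 33.86 servings → $67.71.
strawberries only: max(237/66, 36/4) = 9 servings → $8.55.
avocado + strawberries with both tight: 2.523 servings and 3.323 servings → $8.20.
Cheapest feasible corner: $8.20.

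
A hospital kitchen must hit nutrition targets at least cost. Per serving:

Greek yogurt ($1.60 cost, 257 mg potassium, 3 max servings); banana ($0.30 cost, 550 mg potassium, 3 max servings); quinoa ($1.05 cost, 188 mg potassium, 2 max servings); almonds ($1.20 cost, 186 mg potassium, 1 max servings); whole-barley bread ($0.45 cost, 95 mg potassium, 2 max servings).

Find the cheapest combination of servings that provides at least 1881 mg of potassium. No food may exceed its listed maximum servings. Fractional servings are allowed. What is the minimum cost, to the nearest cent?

Cost per mg of potassium: banana $0.0005, whole-barley bread $0.0047, quinoa $0.0056, Greek yogurt $0.0062, almonds $0.0065.
Take 3 servings of banana: +1650.0 mg potassium for $0.90 (total $0.90, still need 231.0 mg).
Take 2 servings of whole-barley bread: +190.0 mg potassium for $0.90 (total $1.80, still need 41.0 mg).
Take 0.2181 servings of quinoa: +41.0 mg potassium for $0.23 (total $2.03, still need 0.0 mg).
Filling from the cheapest source first is optimal under one linear minimum: $2.03.

$2.03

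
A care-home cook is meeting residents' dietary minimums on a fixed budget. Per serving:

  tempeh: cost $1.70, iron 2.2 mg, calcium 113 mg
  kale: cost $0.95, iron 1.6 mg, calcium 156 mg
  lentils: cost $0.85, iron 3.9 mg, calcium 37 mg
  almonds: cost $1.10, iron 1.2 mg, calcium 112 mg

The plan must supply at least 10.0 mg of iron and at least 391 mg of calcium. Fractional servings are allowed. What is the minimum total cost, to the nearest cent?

Compare the cost at each extreme point of the feasible region.
tempeh only: max(10.0/2.2, 391/113) = 4.545 servings → $7.73.
kale only: max(10.0/1.6, 391/156) = 6.25 servings → $5.94.
lentils only: max(10.0/3.9, 391/37) = 10.57 servings → $8.98.
almonds only: max(10.0/1.2, 391/112) = 8.333 servings → $9.17.
tempeh + kale with both targets exact would need a negative amount; discard.
tempeh + lentils with both tight: 3.214 servings and 0.7509 servings → $6.10.
tempeh + almonds: intersection lies outside the first quadrant.
kale + lentils with both tight: 2.103 servings and 1.701 servings → $3.44.
kale + almonds: intersection lies outside the first quadrant.
lentils + almonds with both tight: 1.659 servings and 2.943 servings → $4.65.
Cheapest feasible corner: $3.44.

$3.44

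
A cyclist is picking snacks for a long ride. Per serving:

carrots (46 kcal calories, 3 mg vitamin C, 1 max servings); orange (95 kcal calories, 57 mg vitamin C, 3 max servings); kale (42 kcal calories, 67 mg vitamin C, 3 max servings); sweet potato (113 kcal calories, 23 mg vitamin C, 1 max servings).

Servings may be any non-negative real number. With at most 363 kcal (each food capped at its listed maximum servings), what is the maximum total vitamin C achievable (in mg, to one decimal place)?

343.2 mg

Vitamin C per kcal: kale 1.595, orange 0.6, sweet potato 0.2035, carrots 0.06522.
Take 3 servings of kale: uses 126 kcal, +201.0 mg vitamin C (running total 201.0 mg).
Take 2.495 servings of orange: uses 237 kcal, +142.2 mg vitamin C (running total 343.2 mg).
Greedy by best ratio exhausts the calories allowance optimally: 343.2 mg.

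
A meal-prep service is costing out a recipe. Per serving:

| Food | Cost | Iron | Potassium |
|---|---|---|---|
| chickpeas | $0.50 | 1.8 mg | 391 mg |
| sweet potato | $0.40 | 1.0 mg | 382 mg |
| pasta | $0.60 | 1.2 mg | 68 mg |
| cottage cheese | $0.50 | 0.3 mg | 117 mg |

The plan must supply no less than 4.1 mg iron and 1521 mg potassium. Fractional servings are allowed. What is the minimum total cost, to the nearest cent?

A basic optimal solution has at most two foods positive. Try each food alone and each pair with both targets met exactly.
chickpeas only: max(4.1/1.8, 1521/391) = 3.89 servings → $1.95.
sweet potato only: max(4.1/1.0, 1521/382) = 4.1 servings → $1.64.
pasta only: max(4.1/1.2, 1521/68) = 22.37 servings → $13.42.
cottage cheese only: max(4.1/0.3, 1521/117) = 13.67 servings → $6.83.
chickpeas + sweet potato with both tight: 0.1524 servings and 3.826 servings → $1.61.
chickpeas + pasta: the both-tight solution has a negative serving — not a feasible corner.
chickpeas + cottage cheese with both tight: 0.2508 servings and 12.16 servings → $6.21.
sweet potato + pasta with both tight: 3.961 servings and 0.1158 servings → $1.65.
sweet potato + cottage cheese with both targets exact would need a negative amount; discard.
pasta + cottage cheese with both tight: 0.195 servings and 12.89 servings → $6.56.
So the least-cost plan costs $1.61.

$1.61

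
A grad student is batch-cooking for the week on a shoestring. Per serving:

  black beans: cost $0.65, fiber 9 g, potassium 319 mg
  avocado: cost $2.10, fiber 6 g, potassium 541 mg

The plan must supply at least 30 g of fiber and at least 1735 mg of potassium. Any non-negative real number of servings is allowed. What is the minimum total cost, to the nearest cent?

Compare the cost at each extreme point of the feasible region.
black beans only: max(30/9, 1735/319) = 5.439 servings → $3.54.
avocado only: max(30/6, 1735/541) = 5 servings → $10.50.
black beans + avocado with both tight: 1.97 servings and 2.046 servings → $5.58.
So the least-cost plan costs $3.54.

$3.54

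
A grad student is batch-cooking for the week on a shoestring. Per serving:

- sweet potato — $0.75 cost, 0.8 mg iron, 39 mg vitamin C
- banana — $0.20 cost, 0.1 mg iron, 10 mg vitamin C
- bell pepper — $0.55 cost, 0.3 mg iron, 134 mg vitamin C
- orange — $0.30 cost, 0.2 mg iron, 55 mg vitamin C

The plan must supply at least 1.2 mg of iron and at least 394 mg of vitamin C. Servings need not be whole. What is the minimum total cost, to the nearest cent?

This is a tiny linear program; its minimum lies at a vertex of the feasible set. List the vertices and price them.
sweet potato only: max(1.2/0.8, 394/39) = 10.1 servings → $7.58.
banana only: max(1.2/0.1, 394/10) = 39.4 servings → $7.88.
bell pepper only: max(1.2/0.3, 394/134) = 4 servings → $2.20.
orange only: max(1.2/0.2, 394/55) = 7.164 servings → $2.15.
sweet potato + banana with both targets exact would need a negative amount; discard.
sweet potato + bell pepper with both tight: 0.4461 servings and 2.81 servings → $1.88.
sweet potato + orange with both targets exact would need a negative amount; discard.
banana + bell pepper with both tight: 4.096 servings and 2.635 servings → $2.27.
banana + orange: intersection lies outside the first quadrant.
bell pepper + orange with both tight: 1.243 servings and 4.136 servings → $1.92.
The minimum over all feasible corners is $1.88.

$1.88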